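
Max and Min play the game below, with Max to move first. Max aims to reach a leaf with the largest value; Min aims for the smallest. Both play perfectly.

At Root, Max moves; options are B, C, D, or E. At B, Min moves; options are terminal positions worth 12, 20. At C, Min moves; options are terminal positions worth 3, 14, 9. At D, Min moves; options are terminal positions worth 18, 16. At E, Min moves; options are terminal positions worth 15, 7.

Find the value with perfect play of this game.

B (Min): min(12, 20) = 12
C (Min): min(3, 14, 9) = 3
D (Min): min(18, 16) = 16
E (Min): min(15, 7) = 7
Root (Max): max(12, 3, 16, 7) = 16

16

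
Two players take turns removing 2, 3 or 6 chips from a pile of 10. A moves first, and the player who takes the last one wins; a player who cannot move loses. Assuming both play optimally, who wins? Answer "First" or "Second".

Second

Positions where the player to move wins (W) vs loses (L):
i:   0  1  2  3  4  5  6  7  8  9 10
     L  L  W  W  W  L  W  W  W  L  L
Position 10 is L, so the second player wins.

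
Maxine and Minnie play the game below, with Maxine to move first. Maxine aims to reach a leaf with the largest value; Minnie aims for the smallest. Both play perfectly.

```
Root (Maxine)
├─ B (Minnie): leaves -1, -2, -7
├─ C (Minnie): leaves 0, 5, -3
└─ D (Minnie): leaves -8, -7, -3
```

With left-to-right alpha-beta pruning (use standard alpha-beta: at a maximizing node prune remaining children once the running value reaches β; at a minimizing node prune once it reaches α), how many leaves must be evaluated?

B [α=-∞,β=+∞]: v=-7
C [α=-7,β=+∞]: v=-3
D [α=-3,β=+∞]: v=-8 after child 1 ≤ α → α-cutoff, skip 2
Root [α=-∞,β=+∞]: v=-3
Leaves evaluated: 7 of 9.

7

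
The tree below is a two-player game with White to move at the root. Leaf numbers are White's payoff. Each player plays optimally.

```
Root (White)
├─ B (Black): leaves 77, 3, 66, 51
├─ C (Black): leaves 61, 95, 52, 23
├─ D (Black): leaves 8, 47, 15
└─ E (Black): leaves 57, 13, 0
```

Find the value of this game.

B (Black): min(77, 3, 66, 51) = 3
C (Black): min(61, 95, 52, 23) = 23
D (Black): min(8, 47, 15) = 8
E (Black): min(57, 13, 0) = 0
Root (White): max(3, 23, 8, 0) = 23

23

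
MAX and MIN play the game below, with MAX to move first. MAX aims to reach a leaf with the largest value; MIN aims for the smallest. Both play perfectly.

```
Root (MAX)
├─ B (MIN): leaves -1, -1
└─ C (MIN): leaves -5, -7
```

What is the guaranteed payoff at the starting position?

B (MIN): min(-1, -1) = -1
C (MIN): min(-5, -7) = -7
Root (MAX): max(-1, -7) = -1

-1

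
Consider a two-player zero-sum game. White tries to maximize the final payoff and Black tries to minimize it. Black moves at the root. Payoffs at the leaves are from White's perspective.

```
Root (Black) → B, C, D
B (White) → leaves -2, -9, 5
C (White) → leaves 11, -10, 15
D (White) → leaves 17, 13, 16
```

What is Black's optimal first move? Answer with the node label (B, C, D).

B

B (White): max(-2, -9, 5) = 5
C (White): max(11, -10, 15) = 15
D (White): max(17, 13, 16) = 17
Root (Black): min(5, 15, 17) = 5
Black picks the child with the lowest value: B (value 5).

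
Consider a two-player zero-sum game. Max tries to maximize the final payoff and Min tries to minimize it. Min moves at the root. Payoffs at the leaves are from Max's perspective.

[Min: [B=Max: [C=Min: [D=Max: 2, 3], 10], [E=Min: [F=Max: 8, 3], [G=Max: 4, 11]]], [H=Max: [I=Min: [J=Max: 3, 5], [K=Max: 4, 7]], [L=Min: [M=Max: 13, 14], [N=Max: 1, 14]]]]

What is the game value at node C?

3

D: max(2, 3) = 3
C: min(3, 10) = 3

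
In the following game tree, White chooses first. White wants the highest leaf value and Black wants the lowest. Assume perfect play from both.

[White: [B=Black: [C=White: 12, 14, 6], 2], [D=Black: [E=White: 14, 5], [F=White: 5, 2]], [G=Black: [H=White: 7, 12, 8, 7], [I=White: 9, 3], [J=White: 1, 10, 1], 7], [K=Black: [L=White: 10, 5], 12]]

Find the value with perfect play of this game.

10

C (White): max(12, 14, 6) = 14
B (Black): min(14, 2) = 2
E (White): max(14, 5) = 14
F (White): max(5, 2) = 5
D (Black): min(14, 5) = 5
H (White): max(7, 12, 8, 7) = 12
I (White): max(9, 3) = 9
J (White): max(1, 10, 1) = 10
G (Black): min(12, 9, 10, 7) = 7
L (White): max(10, 5) = 10
K (Black): min(10, 12) = 10
Root (White): max(2, 5, 7, 10) = 10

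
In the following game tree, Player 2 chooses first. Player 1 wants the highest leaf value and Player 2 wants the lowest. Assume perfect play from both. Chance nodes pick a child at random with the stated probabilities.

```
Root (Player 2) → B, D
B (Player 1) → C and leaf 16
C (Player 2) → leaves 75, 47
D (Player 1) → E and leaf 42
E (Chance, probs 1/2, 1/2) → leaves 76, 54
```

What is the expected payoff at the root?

47

C (Player 2): min(75, 47) = 47
B (Player 1): max(47, 16) = 47
E (Chance): 1/2·76 + 1/2·54 = 65
D (Player 1): max(65, 42) = 65
Root (Player 2): min(47, 65) = 47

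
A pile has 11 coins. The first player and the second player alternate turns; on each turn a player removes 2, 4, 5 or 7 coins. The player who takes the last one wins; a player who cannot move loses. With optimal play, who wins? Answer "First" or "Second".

First

Mark each pile size as W (mover wins) or L (mover loses):
i:   0  1  2  3  4  5  6  7  8  9 10 11
     L  L  W  W  W  W  W  W  W  L  L  W
Position 11 is W, so the first player wins.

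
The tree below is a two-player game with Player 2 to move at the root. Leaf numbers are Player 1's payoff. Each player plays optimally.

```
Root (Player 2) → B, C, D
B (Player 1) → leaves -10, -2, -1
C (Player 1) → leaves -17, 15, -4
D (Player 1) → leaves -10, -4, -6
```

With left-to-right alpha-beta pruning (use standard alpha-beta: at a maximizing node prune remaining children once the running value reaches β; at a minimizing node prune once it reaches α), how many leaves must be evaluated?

B [α=-∞,β=+∞]: v=-1
C [α=-∞,β=-1]: v=15 after child 2 ≥ β → β-cutoff, skip 1
D [α=-∞,β=-1]: v=-4
Root [α=-∞,β=+∞]: v=-4
Leaves evaluated: 8 of 9.

8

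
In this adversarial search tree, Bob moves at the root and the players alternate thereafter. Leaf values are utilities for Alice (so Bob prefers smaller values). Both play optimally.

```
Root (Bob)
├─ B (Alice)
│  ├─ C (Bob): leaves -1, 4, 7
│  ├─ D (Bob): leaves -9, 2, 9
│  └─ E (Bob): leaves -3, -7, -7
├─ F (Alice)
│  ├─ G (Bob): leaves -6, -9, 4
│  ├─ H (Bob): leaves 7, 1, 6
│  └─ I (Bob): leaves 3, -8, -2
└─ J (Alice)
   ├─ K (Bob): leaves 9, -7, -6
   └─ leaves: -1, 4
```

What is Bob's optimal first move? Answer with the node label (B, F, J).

C (Bob): min(-1, 4, 7) = -1
D (Bob): min(-9, 2, 9) = -9
E (Bob): min(-3, -7, -7) = -7
B (Alice): max(-1, -9, -7) = -1
G (Bob): min(-6, -9, 4) = -9
H (Bob): min(7, 1, 6) = 1
I (Bob): min(3, -8, -2) = -8
F (Alice): max(-9, 1, -8) = 1
K (Bob): min(9, -7, -6) = -7
J (Alice): max(-7, -1, 4) = 4
Root (Bob): min(-1, 1, 4) = -1
Bob picks the child with the lowest value: B (value -1).

B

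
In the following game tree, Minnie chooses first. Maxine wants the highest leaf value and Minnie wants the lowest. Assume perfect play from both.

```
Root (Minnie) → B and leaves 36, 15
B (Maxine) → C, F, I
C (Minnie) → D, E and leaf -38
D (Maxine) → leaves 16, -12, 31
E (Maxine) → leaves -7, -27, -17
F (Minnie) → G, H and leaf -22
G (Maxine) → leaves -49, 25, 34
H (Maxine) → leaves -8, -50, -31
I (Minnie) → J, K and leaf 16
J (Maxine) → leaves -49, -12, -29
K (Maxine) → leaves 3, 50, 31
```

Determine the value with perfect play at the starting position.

D (Maxine): max(16, -12, 31) = 31
E (Maxine): max(-7, -27, -17) = -7
C (Minnie): min(31, -7, -38) = -38
G (Maxine): max(-49, 25, 34) = 34
H (Maxine): max(-8, -50, -31) = -8
F (Minnie): min(34, -8, -22) = -22
J (Maxine): max(-49, -12, -29) = -12
K (Maxine): max(3, 50, 31) = 50
I (Minnie): min(-12, 50, 16) = -12
B (Maxine): max(-38, -22, -12) = -12
Root (Minnie): min(-12, 36, 15) = -12

-12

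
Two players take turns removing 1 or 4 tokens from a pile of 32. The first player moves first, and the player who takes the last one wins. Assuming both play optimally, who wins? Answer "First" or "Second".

i:   0  1  2  3  4  5  6  7  8  9 10 11 12 13 14 15 16 17 18 19 20 21 22 23 24 25 26 27 28 29 30 31 32
     L  W  L  W  W  L  W  L  W  W  L  W  L  W  W  L  W  L  W  W  L  W  L  W  W  L  W  L  W  W  L  W  L
Position 32 is L, so the second player wins.

Second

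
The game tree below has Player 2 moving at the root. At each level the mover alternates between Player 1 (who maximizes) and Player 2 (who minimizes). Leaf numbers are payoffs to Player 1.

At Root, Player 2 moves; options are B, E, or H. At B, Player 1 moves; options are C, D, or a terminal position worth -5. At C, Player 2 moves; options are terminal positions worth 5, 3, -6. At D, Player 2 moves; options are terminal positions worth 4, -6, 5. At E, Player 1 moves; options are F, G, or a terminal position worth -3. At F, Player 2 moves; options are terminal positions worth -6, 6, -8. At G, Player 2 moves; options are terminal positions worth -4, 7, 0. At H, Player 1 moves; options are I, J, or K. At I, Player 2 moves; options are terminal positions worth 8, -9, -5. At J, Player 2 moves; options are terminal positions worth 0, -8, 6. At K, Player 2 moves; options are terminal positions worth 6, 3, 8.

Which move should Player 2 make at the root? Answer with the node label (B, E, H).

C (Player 2): min(5, 3, -6) = -6
D (Player 2): min(4, -6, 5) = -6
B (Player 1): max(-6, -6, -5) = -5
F (Player 2): min(-6, 6, -8) = -8
G (Player 2): min(-4, 7, 0) = -4
E (Player 1): max(-8, -4, -3) = -3
I (Player 2): min(8, -9, -5) = -9
J (Player 2): min(0, -8, 6) = -8
K (Player 2): min(6, 3, 8) = 3
H (Player 1): max(-9, -8, 3) = 3
Root (Player 2): min(-5, -3, 3) = -5
Player 2 picks the child with the lowest value: B (value -5).

B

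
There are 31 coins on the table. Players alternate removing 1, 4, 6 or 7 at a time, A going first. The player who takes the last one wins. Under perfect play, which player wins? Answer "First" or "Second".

Second

Mark each pile size as W (mover wins) or L (mover loses):
i:   0  1  2  3  4  5  6  7  8  9 10 11 12 13 14 15 16 17 18 19 20 21 22 23 24 25 26 27 28 29 30 31
     L  W  L  W  W  L  W  W  W  W  L  W  W  L  W  L  W  W  L  W  W  W  W  L  W  W  L  W  L  W  W  L
Position 31 is L, so the second player wins.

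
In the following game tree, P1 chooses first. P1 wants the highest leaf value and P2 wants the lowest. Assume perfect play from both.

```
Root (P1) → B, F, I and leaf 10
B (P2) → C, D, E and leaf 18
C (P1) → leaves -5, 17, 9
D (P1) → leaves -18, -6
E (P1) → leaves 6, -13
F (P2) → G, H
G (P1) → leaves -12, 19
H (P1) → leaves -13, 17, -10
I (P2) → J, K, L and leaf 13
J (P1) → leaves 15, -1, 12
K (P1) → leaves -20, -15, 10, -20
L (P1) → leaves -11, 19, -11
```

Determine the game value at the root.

17

C (P1): max(-5, 17, 9) = 17
D (P1): max(-18, -6) = -6
E (P1): max(6, -13) = 6
B (P2): min(17, -6, 6, 18) = -6
G (P1): max(-12, 19) = 19
H (P1): max(-13, 17, -10) = 17
F (P2): min(19, 17) = 17
J (P1): max(15, -1, 12) = 15
K (P1): max(-20, -15, 10, -20) = 10
L (P1): max(-11, 19, -11) = 19
I (P2): min(15, 10, 19, 13) = 10
Root (P1): max(-6, 17, 10, 10) = 17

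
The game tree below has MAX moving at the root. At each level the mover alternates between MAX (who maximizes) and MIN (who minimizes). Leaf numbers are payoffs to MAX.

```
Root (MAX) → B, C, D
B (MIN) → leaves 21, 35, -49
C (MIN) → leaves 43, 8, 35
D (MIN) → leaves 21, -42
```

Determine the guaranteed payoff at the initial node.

8

B (MIN): min(21, 35, -49) = -49
C (MIN): min(43, 8, 35) = 8
D (MIN): min(21, -42) = -42
Root (MAX): max(-49, 8, -42) = 8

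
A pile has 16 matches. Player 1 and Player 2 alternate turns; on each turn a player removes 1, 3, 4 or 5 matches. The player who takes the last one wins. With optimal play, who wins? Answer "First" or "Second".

Second

Mark each pile size as W (mover wins) or L (mover loses):
i:   0  1  2  3  4  5  6  7  8  9 10 11 12 13 14 15 16
     L  W  L  W  W  W  W  W  L  W  L  W  W  W  W  W  L
Position 16 is L, so the second player wins.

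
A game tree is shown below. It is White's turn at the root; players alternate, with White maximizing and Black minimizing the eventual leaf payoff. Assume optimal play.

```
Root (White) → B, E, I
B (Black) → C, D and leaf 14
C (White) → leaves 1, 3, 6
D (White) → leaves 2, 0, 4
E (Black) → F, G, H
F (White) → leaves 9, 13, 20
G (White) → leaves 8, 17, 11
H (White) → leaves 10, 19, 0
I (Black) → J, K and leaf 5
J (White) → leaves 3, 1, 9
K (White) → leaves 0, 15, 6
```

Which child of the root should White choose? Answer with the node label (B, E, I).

C (White): max(1, 3, 6) = 6
D (White): max(2, 0, 4) = 4
B (Black): min(6, 4, 14) = 4
F (White): max(9, 13, 20) = 20
G (White): max(8, 17, 11) = 17
H (White): max(10, 19, 0) = 19
E (Black): min(20, 17, 19) = 17
J (White): max(3, 1, 9) = 9
K (White): max(0, 15, 6) = 15
I (Black): min(9, 15, 5) = 5
Root (White): max(4, 17, 5) = 17
White picks the child with the highest value: E (value 17).

E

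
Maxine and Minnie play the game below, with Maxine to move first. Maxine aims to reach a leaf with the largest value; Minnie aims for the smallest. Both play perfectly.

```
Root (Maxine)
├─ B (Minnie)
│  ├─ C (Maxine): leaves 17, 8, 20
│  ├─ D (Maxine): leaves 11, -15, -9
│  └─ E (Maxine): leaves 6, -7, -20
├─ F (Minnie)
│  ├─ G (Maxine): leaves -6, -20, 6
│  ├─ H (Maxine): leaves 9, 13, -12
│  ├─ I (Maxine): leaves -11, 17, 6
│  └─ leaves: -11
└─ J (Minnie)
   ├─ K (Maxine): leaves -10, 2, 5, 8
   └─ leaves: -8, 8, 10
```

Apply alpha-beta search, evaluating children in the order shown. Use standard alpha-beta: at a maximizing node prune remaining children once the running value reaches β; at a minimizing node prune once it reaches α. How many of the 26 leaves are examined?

C [α=-∞,β=+∞]: v=20
D [α=-∞,β=20]: v=11
E [α=-∞,β=11]: v=6
B [α=-∞,β=+∞]: v=6
G [α=6,β=+∞]: v=6
F [α=6,β=+∞]: v=6 after child 1 ≤ α → α-cutoff, skip 3
K [α=6,β=+∞]: v=8
J [α=6,β=+∞]: v=-8 after child 2 ≤ α → α-cutoff, skip 2
Root [α=-∞,β=+∞]: v=6
Leaves evaluated: 17 of 26.

17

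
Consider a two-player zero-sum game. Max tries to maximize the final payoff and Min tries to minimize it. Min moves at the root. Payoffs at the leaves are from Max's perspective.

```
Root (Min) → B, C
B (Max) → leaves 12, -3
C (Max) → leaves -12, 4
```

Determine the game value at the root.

B (Max): max(12, -3) = 12
C (Max): max(-12, 4) = 4
Root (Min): min(12, 4) = 4

4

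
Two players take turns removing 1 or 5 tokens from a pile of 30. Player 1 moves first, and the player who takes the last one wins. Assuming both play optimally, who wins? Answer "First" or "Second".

Second

Compute winning (W) and losing (L) positions by backward induction:
i:   0  1  2  3  4  5  6  7  8  9 10 11 12 13 14 15 16 17 18 19 20 21 22 23 24 25 26 27 28 29 30
     L  W  L  W  L  W  L  W  L  W  L  W  L  W  L  W  L  W  L  W  L  W  L  W  L  W  L  W  L  W  L
Position 30 is L, so the second player wins.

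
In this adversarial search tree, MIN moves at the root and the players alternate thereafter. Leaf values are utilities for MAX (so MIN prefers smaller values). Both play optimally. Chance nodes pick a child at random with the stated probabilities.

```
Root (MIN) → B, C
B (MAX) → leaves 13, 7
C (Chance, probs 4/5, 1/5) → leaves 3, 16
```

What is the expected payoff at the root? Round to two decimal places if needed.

5.6

B (MAX): max(13, 7) = 13
C (Chance): 4/5·3 + 1/5·16 = 5.6
Root (MIN): min(13, 5.6) = 5.6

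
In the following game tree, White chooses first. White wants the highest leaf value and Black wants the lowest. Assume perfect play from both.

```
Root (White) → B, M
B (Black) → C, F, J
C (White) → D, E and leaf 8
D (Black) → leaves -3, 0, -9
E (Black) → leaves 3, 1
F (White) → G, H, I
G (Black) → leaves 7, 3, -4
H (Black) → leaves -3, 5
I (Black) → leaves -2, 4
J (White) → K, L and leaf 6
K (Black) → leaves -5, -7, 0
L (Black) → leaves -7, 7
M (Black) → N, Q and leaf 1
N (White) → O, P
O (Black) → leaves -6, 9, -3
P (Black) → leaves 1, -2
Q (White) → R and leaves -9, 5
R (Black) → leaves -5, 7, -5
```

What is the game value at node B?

D: min(-3, 0, -9) = -9
E: min(3, 1) = 1
C: max(-9, 1, 8) = 8
G: min(7, 3, -4) = -4
H: min(-3, 5) = -3
I: min(-2, 4) = -2
F: max(-4, -3, -2) = -2
K: min(-5, -7, 0) = -7
L: min(-7, 7) = -7
J: max(-7, -7, 6) = 6
B: min(8, -2, 6) = -2

-2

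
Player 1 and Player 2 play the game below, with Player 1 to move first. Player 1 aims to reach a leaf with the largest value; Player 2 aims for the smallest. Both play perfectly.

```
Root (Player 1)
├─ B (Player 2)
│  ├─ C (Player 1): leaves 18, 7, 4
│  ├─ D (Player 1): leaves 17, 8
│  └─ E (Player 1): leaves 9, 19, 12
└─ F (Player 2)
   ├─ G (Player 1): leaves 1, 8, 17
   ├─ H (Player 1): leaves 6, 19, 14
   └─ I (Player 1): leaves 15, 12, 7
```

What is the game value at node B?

17

C: max(18, 7, 4) = 18
D: max(17, 8) = 17
E: max(9, 19, 12) = 19
B: min(18, 17, 19) = 17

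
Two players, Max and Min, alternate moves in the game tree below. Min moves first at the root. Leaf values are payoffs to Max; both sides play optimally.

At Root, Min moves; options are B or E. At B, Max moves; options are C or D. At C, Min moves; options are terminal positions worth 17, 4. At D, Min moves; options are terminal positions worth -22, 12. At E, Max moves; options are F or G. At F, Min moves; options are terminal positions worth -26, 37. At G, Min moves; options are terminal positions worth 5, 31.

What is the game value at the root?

4

C (Min): min(17, 4) = 4
D (Min): min(-22, 12) = -22
B (Max): max(4, -22) = 4
F (Min): min(-26, 37) = -26
G (Min): min(5, 31) = 5
E (Max): max(-26, 5) = 5
Root (Min): min(4, 5) = 4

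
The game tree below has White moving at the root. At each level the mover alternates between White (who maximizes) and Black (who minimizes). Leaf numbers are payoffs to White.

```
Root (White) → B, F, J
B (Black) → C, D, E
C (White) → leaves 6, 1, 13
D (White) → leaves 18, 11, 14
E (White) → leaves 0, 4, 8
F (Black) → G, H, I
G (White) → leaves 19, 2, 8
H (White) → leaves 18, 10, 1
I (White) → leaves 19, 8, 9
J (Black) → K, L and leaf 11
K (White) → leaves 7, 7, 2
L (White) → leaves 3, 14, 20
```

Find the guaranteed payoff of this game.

18

C (White): max(6, 1, 13) = 13
D (White): max(18, 11, 14) = 18
E (White): max(0, 4, 8) = 8
B (Black): min(13, 18, 8) = 8
G (White): max(19, 2, 8) = 19
H (White): max(18, 10, 1) = 18
I (White): max(19, 8, 9) = 19
F (Black): min(19, 18, 19) = 18
K (White): max(7, 7, 2) = 7
L (White): max(3, 14, 20) = 20
J (Black): min(7, 20, 11) = 7
Root (White): max(8, 18, 7) = 18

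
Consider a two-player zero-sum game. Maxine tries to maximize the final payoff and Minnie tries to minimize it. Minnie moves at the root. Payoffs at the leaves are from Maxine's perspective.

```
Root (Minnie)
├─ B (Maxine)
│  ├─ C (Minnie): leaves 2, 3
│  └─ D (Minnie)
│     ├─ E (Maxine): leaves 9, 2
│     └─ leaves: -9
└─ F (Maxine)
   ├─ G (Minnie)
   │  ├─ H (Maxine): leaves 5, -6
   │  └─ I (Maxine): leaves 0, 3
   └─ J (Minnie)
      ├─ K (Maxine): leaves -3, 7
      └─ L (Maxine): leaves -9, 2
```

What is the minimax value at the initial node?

C (Minnie): min(2, 3) = 2
E (Maxine): max(9, 2) = 9
D (Minnie): min(9, -9) = -9
B (Maxine): max(2, -9) = 2
H (Maxine): max(5, -6) = 5
I (Maxine): max(0, 3) = 3
G (Minnie): min(5, 3) = 3
K (Maxine): max(-3, 7) = 7
L (Maxine): max(-9, 2) = 2
J (Minnie): min(7, 2) = 2
F (Maxine): max(3, 2) = 3
Root (Minnie): min(2, 3) = 2

2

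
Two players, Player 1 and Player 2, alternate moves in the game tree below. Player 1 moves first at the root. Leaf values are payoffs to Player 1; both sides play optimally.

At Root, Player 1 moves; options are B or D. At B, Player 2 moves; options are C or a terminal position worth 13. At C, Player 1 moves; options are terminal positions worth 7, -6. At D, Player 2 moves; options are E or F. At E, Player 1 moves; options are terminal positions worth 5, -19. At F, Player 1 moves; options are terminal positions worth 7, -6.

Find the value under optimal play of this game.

7

C (Player 1): max(7, -6) = 7
B (Player 2): min(7, 13) = 7
E (Player 1): max(5, -19) = 5
F (Player 1): max(7, -6) = 7
D (Player 2): min(5, 7) = 5
Root (Player 1): max(7, 5) = 7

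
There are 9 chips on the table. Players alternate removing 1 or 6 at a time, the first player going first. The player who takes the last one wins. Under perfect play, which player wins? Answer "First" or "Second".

Compute winning (W) and losing (L) positions by backward induction:
i:   0  1  2  3  4  5  6  7  8  9
     L  W  L  W  L  W  W  L  W  L
Position 9 is L, so the second player wins.

Second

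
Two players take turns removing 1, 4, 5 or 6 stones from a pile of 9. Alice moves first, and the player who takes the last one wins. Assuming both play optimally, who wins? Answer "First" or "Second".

i:   0  1  2  3  4  5  6  7  8  9
     L  W  L  W  W  W  W  W  W  L
Position 9 is L, so the second player wins.

Second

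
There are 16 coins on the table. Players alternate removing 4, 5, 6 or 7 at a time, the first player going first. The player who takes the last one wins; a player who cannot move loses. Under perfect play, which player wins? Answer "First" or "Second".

Positions where the player to move wins (W) vs loses (L):
i:   0  1  2  3  4  5  6  7  8  9 10 11 12 13 14 15 16
     L  L  L  L  W  W  W  W  W  W  W  L  L  L  L  W  W
Position 16 is W, so the first player wins.

First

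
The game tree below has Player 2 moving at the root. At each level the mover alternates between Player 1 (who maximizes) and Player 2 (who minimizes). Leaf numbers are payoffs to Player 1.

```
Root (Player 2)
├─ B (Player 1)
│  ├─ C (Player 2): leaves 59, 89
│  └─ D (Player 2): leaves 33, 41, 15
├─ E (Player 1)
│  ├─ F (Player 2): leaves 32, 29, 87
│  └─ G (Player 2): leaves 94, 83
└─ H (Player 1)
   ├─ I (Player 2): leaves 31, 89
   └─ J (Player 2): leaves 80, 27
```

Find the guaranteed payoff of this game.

C (Player 2): min(59, 89) = 59
D (Player 2): min(33, 41, 15) = 15
B (Player 1): max(59, 15) = 59
F (Player 2): min(32, 29, 87) = 29
G (Player 2): min(94, 83) = 83
E (Player 1): max(29, 83) = 83
I (Player 2): min(31, 89) = 31
J (Player 2): min(80, 27) = 27
H (Player 1): max(31, 27) = 31
Root (Player 2): min(59, 83, 31) = 31

31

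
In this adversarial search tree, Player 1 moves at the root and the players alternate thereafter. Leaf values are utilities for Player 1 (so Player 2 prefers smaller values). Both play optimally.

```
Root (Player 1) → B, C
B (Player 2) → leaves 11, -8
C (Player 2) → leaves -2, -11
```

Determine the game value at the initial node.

B (Player 2): min(11, -8) = -8
C (Player 2): min(-2, -11) = -11
Root (Player 1): max(-8, -11) = -8

-8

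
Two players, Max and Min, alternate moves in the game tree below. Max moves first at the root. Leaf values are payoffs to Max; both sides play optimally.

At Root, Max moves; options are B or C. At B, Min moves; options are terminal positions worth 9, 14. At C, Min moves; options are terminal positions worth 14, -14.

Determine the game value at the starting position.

B (Min): min(9, 14) = 9
C (Min): min(14, -14) = -14
Root (Max): max(9, -14) = 9

9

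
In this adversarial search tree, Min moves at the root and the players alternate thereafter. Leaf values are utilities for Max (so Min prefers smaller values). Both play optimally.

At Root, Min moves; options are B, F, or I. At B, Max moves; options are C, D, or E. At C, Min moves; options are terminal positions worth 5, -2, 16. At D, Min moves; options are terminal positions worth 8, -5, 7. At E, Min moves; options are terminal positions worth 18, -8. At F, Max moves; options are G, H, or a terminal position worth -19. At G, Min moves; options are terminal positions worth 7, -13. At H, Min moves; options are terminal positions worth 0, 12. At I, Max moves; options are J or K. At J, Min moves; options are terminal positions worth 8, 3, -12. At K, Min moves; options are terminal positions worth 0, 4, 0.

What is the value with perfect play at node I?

J: min(8, 3, -12) = -12
K: min(0, 4, 0) = 0
I: max(-12, 0) = 0

0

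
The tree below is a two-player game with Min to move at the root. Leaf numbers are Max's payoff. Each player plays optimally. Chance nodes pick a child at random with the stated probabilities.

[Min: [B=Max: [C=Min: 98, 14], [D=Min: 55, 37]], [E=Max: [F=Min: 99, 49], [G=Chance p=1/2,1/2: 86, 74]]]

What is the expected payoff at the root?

C (Min): min(98, 14) = 14
D (Min): min(55, 37) = 37
B (Max): max(14, 37) = 37
F (Min): min(99, 49) = 49
G (Chance): 1/2·86 + 1/2·74 = 80
E (Max): max(49, 80) = 80
Root (Min): min(37, 80) = 37

37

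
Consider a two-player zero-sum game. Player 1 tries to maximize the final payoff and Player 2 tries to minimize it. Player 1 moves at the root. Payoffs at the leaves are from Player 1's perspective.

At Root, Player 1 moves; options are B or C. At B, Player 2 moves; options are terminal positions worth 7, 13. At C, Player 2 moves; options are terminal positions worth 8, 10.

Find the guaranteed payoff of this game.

B (Player 2): min(7, 13) = 7
C (Player 2): min(8, 10) = 8
Root (Player 1): max(7, 8) = 8

8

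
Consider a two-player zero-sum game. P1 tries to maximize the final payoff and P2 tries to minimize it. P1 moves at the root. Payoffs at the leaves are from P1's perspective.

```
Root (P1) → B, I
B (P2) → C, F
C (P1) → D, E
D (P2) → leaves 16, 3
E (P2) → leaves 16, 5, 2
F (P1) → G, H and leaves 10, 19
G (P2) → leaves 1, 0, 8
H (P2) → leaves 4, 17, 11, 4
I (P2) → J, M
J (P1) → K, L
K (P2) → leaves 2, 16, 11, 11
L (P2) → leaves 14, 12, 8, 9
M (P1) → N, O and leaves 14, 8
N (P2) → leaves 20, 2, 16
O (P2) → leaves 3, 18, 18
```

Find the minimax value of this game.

D (P2): min(16, 3) = 3
E (P2): min(16, 5, 2) = 2
C (P1): max(3, 2) = 3
G (P2): min(1, 0, 8) = 0
H (P2): min(4, 17, 11, 4) = 4
F (P1): max(0, 4, 10, 19) = 19
B (P2): min(3, 19) = 3
K (P2): min(2, 16, 11, 11) = 2
L (P2): min(14, 12, 8, 9) = 8
J (P1): max(2, 8) = 8
N (P2): min(20, 2, 16) = 2
O (P2): min(3, 18, 18) = 3
M (P1): max(2, 3, 14, 8) = 14
I (P2): min(8, 14) = 8
Root (P1): max(3, 8) = 8

8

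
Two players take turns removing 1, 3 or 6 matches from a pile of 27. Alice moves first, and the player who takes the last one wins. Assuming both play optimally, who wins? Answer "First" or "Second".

Mark each pile size as W (mover wins) or L (mover loses):
i:   0  1  2  3  4  5  6  7  8  9 10 11 12 13 14 15 16 17 18 19 20 21 22 23 24 25 26 27
     L  W  L  W  L  W  W  W  W  L  W  L  W  L  W  W  W  W  L  W  L  W  L  W  W  W  W  L
Position 27 is L, so the second player wins.

Second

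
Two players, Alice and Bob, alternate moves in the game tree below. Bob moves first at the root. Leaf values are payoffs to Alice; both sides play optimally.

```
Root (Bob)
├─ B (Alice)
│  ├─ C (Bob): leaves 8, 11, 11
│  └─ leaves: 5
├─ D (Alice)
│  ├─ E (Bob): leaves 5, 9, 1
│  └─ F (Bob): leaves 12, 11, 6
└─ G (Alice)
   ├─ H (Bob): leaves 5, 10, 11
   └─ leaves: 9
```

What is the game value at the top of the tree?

C (Bob): min(8, 11, 11) = 8
B (Alice): max(8, 5) = 8
E (Bob): min(5, 9, 1) = 1
F (Bob): min(12, 11, 6) = 6
D (Alice): max(1, 6) = 6
H (Bob): min(5, 10, 11) = 5
G (Alice): max(5, 9) = 9
Root (Bob): min(8, 6, 9) = 6

6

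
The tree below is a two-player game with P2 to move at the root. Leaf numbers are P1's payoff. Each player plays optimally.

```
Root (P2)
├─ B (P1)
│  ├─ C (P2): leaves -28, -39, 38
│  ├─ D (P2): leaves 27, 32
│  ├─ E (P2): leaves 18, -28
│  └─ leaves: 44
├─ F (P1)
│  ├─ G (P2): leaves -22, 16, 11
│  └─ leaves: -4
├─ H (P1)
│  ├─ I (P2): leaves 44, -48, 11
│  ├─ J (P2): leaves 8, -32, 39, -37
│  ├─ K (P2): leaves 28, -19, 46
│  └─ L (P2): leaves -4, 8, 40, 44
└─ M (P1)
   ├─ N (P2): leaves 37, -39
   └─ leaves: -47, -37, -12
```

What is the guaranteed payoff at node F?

-4

G: min(-22, 16, 11) = -22
F: max(-22, -4) = -4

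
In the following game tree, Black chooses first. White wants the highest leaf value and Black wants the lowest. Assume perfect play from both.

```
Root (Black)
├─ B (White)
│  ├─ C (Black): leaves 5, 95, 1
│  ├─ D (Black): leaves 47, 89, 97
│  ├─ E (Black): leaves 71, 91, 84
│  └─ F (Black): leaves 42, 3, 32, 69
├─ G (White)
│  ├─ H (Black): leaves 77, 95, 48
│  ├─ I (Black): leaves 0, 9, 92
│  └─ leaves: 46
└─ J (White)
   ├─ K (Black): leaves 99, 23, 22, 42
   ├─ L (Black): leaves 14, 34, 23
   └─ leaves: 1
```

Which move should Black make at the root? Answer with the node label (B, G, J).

J

C (Black): min(5, 95, 1) = 1
D (Black): min(47, 89, 97) = 47
E (Black): min(71, 91, 84) = 71
F (Black): min(42, 3, 32, 69) = 3
B (White): max(1, 47, 71, 3) = 71
H (Black): min(77, 95, 48) = 48
I (Black): min(0, 9, 92) = 0
G (White): max(48, 0, 46) = 48
K (Black): min(99, 23, 22, 42) = 22
L (Black): min(14, 34, 23) = 14
J (White): max(22, 14, 1) = 22
Root (Black): min(71, 48, 22) = 22
Black picks the child with the lowest value: J (value 22).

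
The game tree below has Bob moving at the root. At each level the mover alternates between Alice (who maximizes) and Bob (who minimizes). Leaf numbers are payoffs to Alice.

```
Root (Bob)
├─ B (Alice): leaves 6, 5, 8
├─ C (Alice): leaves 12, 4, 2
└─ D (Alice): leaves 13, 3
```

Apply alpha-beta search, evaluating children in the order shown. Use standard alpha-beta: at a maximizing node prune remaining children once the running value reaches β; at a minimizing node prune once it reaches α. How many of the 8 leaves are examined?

5

B [α=-∞,β=+∞]: v=8
C [α=-∞,β=8]: v=12 after child 1 ≥ β → β-cutoff, skip 2
D [α=-∞,β=8]: v=13 after child 1 ≥ β → β-cutoff, skip 1
Root [α=-∞,β=+∞]: v=8
Leaves evaluated: 5 of 8.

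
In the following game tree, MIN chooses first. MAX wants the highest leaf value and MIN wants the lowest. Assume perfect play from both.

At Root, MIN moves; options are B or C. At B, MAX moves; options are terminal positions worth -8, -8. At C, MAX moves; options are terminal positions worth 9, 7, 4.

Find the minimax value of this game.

-8

B (MAX): max(-8, -8) = -8
C (MAX): max(9, 7, 4) = 9
Root (MIN): min(-8, 9) = -8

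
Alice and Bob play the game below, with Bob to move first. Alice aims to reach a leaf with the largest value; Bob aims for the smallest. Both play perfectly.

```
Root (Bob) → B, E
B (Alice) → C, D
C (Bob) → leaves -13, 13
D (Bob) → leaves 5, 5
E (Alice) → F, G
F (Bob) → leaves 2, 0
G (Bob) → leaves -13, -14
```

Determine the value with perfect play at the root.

0

C (Bob): min(-13, 13) = -13
D (Bob): min(5, 5) = 5
B (Alice): max(-13, 5) = 5
F (Bob): min(2, 0) = 0
G (Bob): min(-13, -14) = -14
E (Alice): max(0, -14) = 0
Root (Bob): min(5, 0) = 0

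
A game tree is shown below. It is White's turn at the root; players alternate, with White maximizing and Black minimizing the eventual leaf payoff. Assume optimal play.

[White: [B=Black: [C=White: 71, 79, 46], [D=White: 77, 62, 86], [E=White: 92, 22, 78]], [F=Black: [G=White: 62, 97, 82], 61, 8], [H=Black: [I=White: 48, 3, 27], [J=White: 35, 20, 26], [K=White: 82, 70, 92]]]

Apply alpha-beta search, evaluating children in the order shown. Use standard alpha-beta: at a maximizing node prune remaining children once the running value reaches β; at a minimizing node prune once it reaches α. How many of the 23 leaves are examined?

14

C [α=-∞,β=+∞]: v=79
D [α=-∞,β=79]: v=86
E [α=-∞,β=79]: v=92 after child 1 ≥ β → β-cutoff, skip 2
B [α=-∞,β=+∞]: v=79
G [α=79,β=+∞]: v=97
F [α=79,β=+∞]: v=61 after child 2 ≤ α → α-cutoff, skip 1
I [α=79,β=+∞]: v=48
H [α=79,β=+∞]: v=48 after child 1 ≤ α → α-cutoff, skip 2
Root [α=-∞,β=+∞]: v=79
Leaves evaluated: 14 of 23.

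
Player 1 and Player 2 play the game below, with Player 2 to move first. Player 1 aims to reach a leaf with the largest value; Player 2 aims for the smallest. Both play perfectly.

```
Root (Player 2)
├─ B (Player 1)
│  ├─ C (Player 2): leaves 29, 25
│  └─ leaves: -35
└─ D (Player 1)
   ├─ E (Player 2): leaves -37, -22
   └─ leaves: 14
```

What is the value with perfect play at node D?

14

E: min(-37, -22) = -37
D: max(-37, 14) = 14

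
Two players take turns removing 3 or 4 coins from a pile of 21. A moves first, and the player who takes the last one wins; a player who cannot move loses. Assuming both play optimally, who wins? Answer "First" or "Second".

Compute winning (W) and losing (L) positions by backward induction:
i:   0  1  2  3  4  5  6  7  8  9 10 11 12 13 14 15 16 17 18 19 20 21
     L  L  L  W  W  W  W  L  L  L  W  W  W  W  L  L  L  W  W  W  W  L
Position 21 is L, so the second player wins.

Second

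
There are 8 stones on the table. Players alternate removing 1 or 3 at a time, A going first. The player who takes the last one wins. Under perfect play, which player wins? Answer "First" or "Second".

W/L table (W = player to move can force a win):
i:   0  1  2  3  4  5  6  7  8
     L  W  L  W  L  W  L  W  L
Position 8 is L, so the second player wins.

Second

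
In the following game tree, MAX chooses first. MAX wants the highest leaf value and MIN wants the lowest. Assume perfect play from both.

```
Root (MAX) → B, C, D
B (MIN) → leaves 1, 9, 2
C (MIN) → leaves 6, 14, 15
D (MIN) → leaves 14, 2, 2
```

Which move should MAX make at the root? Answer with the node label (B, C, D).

C

B (MIN): min(1, 9, 2) = 1
C (MIN): min(6, 14, 15) = 6
D (MIN): min(14, 2, 2) = 2
Root (MAX): max(1, 6, 2) = 6
MAX picks the child with the highest value: C (value 6).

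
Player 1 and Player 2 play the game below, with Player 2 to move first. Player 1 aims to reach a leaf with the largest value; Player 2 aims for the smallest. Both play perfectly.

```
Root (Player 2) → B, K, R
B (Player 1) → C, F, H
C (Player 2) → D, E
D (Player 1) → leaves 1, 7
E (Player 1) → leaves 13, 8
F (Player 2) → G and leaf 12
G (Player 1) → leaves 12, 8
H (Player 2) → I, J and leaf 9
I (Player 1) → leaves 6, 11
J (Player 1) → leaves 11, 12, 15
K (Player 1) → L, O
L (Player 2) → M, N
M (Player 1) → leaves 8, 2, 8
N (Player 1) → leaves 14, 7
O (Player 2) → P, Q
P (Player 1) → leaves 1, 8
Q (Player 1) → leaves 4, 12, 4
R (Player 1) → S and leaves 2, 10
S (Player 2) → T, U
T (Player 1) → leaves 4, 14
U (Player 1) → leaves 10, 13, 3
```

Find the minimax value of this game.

D (Player 1): max(1, 7) = 7
E (Player 1): max(13, 8) = 13
C (Player 2): min(7, 13) = 7
G (Player 1): max(12, 8) = 12
F (Player 2): min(12, 12) = 12
I (Player 1): max(6, 11) = 11
J (Player 1): max(11, 12, 15) = 15
H (Player 2): min(11, 15, 9) = 9
B (Player 1): max(7, 12, 9) = 12
M (Player 1): max(8, 2, 8) = 8
N (Player 1): max(14, 7) = 14
L (Player 2): min(8, 14) = 8
P (Player 1): max(1, 8) = 8
Q (Player 1): max(4, 12, 4) = 12
O (Player 2): min(8, 12) = 8
K (Player 1): max(8, 8) = 8
T (Player 1): max(4, 14) = 14
U (Player 1): max(10, 13, 3) = 13
S (Player 2): min(14, 13) = 13
R (Player 1): max(13, 2, 10) = 13
Root (Player 2): min(12, 8, 13) = 8

8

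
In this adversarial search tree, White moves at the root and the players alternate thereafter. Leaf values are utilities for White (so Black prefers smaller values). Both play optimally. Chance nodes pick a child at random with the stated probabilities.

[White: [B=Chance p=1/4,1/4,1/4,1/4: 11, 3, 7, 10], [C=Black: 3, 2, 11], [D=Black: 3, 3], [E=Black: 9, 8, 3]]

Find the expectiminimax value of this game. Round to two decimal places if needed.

7.75

B (Chance): 1/4·11 + 1/4·3 + 1/4·7 + 1/4·10 = 7.75
C (Black): min(3, 2, 11) = 2
D (Black): min(3, 3) = 3
E (Black): min(9, 8, 3) = 3
Root (White): max(7.75, 2, 3, 3) = 7.75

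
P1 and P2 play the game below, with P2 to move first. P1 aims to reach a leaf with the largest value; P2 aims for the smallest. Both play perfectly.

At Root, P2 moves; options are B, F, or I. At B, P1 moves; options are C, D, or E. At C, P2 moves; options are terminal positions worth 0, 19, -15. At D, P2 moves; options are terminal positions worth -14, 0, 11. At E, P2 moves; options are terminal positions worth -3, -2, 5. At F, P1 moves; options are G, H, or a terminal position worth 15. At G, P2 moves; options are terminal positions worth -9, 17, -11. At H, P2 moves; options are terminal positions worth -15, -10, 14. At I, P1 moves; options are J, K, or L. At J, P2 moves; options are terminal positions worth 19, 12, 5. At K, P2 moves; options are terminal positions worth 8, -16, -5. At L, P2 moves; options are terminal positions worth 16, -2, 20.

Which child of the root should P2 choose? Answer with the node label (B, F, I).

C (P2): min(0, 19, -15) = -15
D (P2): min(-14, 0, 11) = -14
E (P2): min(-3, -2, 5) = -3
B (P1): max(-15, -14, -3) = -3
G (P2): min(-9, 17, -11) = -11
H (P2): min(-15, -10, 14) = -15
F (P1): max(-11, -15, 15) = 15
J (P2): min(19, 12, 5) = 5
K (P2): min(8, -16, -5) = -16
L (P2): min(16, -2, 20) = -2
I (P1): max(5, -16, -2) = 5
Root (P2): min(-3, 15, 5) = -3
P2 picks the child with the lowest value: B (value -3).

B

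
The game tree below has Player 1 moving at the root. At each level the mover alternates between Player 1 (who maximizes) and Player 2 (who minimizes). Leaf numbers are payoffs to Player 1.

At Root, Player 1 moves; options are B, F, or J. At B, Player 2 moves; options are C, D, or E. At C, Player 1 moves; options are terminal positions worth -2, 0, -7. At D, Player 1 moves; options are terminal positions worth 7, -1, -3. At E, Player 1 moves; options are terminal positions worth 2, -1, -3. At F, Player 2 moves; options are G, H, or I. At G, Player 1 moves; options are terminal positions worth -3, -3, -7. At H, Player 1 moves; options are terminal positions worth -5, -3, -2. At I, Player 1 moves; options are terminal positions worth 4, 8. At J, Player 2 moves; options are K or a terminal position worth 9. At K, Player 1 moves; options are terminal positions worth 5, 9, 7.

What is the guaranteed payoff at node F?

G: max(-3, -3, -7) = -3
H: max(-5, -3, -2) = -2
I: max(4, 8) = 8
F: min(-3, -2, 8) = -3

-3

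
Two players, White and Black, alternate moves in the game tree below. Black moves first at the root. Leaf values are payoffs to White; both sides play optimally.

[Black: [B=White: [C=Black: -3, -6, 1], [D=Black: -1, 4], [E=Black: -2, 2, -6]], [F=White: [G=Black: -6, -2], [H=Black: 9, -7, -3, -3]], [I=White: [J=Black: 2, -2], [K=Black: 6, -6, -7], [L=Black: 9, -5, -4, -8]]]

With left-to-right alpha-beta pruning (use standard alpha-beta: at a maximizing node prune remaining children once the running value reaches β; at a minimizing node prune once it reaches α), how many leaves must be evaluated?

C [α=-∞,β=+∞]: v=-6
D [α=-6,β=+∞]: v=-1
E [α=-1,β=+∞]: v=-2 after child 1 ≤ α → α-cutoff, skip 2
B [α=-∞,β=+∞]: v=-1
G [α=-∞,β=-1]: v=-6
H [α=-6,β=-1]: v=-7 after child 2 ≤ α → α-cutoff, skip 2
F [α=-∞,β=-1]: v=-6
J [α=-∞,β=-6]: v=-2
I [α=-∞,β=-6]: v=-2 after child 1 ≥ β → β-cutoff, skip 2
Root [α=-∞,β=+∞]: v=-6
Leaves evaluated: 12 of 23.

12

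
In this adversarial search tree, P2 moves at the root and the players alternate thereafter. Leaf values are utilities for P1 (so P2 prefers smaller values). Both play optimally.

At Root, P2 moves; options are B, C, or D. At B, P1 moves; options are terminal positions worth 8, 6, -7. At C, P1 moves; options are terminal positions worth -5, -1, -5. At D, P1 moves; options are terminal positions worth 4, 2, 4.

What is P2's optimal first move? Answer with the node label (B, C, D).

C

B (P1): max(8, 6, -7) = 8
C (P1): max(-5, -1, -5) = -1
D (P1): max(4, 2, 4) = 4
Root (P2): min(8, -1, 4) = -1
P2 picks the child with the lowest value: C (value -1).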